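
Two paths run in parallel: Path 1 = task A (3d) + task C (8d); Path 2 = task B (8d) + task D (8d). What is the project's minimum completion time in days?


Path 1 = 3 + 8 = 11 days
Path 2 = 8 + 8 = 16 days
Duration = max(11, 16) = 16 days

16 days


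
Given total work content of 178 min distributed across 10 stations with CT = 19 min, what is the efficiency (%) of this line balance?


Formula: Efficiency = Sum of Task Times / (N_stations * CT) * 100
Total station capacity = 10 stations * 19 min = 190 min
Efficiency = 178 / 190 * 100 = 93.7%

93.7%


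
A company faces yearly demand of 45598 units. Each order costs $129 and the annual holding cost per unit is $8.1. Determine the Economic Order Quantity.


Formula: EOQ = sqrt(2 * D * S / H)
Numerator: 2 * 45598 * 129 = 11764284
2DS/H = 11764284 / 8.1 = 1452380.7
EOQ = sqrt(1452380.7) = 1205.1 units

1205.1 units


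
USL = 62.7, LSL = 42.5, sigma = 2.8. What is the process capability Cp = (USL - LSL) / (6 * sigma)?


Cp = (62.7 - 42.5) / (6 * 2.8)

1.2


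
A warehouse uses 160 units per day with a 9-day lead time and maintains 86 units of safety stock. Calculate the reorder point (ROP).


Formula: ROP = (Daily Demand * Lead Time) + Safety Stock
Demand during lead time = 160 * 9 = 1440 units
ROP = 1440 + 86 = 1526 units

1526 units


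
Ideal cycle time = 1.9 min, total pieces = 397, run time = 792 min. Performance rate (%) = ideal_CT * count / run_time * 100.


Formula: Performance = (Ideal CT * Total Count) / Run Time * 100
Ideal output time = 1.9 * 397 = 754.3 min
Performance = 754.3 / 792 * 100 = 95.2%

95.2%


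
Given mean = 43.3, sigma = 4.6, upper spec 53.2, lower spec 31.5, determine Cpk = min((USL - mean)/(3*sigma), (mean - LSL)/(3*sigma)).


Cpu = (53.2 - 43.3) / (3 * 4.6) = 0.72
Cpl = (43.3 - 31.5) / (3 * 4.6) = 0.86
Cpk = min(0.72, 0.86) = 0.72

0.72


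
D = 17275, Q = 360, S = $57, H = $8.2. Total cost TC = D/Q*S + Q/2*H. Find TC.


TC = 17275/360 * 57 + 360/2 * 8.2

$4211.21


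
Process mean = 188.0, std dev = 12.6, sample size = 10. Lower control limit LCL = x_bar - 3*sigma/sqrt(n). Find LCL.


LCL = 188.0 - 3 * 12.6 / sqrt(10)

176.05


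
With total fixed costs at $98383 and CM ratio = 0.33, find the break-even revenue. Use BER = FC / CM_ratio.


Formula: BER = Fixed Costs / Contribution Margin Ratio
BER = $98383 / 0.33
BER = $298130.30 (to the nearest cent)

$298130.30


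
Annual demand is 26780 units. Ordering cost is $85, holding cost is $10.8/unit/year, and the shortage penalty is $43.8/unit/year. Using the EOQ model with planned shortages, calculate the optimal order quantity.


Formula: EOQ* = sqrt(2DS/H) * sqrt((H+P)/P)
Base EOQ = sqrt(2*26780*85/10.8) = 649.26 units
Correction = sqrt((10.8+43.8)/43.8) = 1.1165
EOQ* = 649.26 * 1.1165 = 724.9 units

724.9 units


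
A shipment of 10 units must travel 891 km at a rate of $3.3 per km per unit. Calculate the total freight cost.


TC = dist * cost * units = 891 * 3.3 * 10 = $29403.00

$29403.00


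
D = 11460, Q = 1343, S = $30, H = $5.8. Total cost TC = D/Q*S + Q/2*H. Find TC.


TC = 11460/1343 * 30 + 1343/2 * 5.8

$4150.69


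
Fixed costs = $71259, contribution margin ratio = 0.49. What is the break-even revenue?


Formula: BER = Fixed Costs / Contribution Margin Ratio
BER = $71259 / 0.49
BER = $145426.53 (to the nearest cent)

$145426.53


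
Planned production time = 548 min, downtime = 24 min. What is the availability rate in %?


Formula: Availability = (Planned Time - Downtime) / Planned Time * 100
Uptime = 548 - 24 = 524 min
Availability = 524 / 548 * 100 = 95.6%

95.6%


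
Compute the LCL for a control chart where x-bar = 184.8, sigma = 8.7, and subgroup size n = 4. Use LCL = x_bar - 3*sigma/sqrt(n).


LCL = 184.8 - 3 * 8.7 / sqrt(4)

171.75


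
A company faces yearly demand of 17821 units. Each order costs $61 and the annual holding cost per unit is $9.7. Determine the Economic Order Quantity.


Formula: EOQ = sqrt(2 * D * S / H)
Numerator: 2 * 17821 * 61 = 2174162
2DS/H = 2174162 / 9.7 = 224140.4
EOQ = sqrt(224140.4) = 473.4 units

473.4 units


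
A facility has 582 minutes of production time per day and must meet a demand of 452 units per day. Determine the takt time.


Formula: Takt Time = Available Production Time / Customer Demand
Takt = 582 min/day / 452 units/day
Takt = 1.29 min/unit

1.29 min/unit


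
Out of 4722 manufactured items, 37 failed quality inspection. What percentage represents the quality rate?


Formula: Quality Rate = Good Pieces / Total Pieces * 100
Good pieces = 4722 - 37 = 4685
QR = 4685 / 4722 * 100 = 99.2%

99.2%


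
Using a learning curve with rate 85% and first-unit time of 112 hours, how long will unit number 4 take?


Formula: T_n = T_1 * (learning_rate)^(log2(n)) where learning_rate = rate/100
Doublings = log2(4) = 2
T_n = 112 * 0.85^2
T_n = 112 * 0.7225 = 80.9 hours

80.9 hours


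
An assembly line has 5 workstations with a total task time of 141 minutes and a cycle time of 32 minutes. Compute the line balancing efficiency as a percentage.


Formula: Efficiency = Sum of Task Times / (N_stations * CT) * 100
Total station capacity = 5 stations * 32 min = 160 min
Efficiency = 141 / 160 * 100 = 88.1%

88.1%


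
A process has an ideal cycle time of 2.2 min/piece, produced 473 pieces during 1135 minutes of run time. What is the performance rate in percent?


Formula: Performance = (Ideal CT * Total Count) / Run Time * 100
Ideal output time = 2.2 * 473 = 1040.6 min
Performance = 1040.6 / 1135 * 100 = 91.7%

91.7%


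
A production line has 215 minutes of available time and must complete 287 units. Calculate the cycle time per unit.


Formula: CT = Available Time / Number of Units
CT = 215 min / 287 units
CT = 0.75 min/unit

0.75 min/unit


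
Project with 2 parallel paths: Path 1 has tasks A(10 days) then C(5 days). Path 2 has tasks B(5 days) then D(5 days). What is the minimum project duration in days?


Path 1 = 10 + 5 = 15 days
Path 2 = 5 + 5 = 10 days
Duration = max(15, 10) = 15 days

15 days


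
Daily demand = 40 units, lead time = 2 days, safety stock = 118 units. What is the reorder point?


Formula: ROP = (Daily Demand * Lead Time) + Safety Stock
Demand during lead time = 40 * 2 = 80 units
ROP = 80 + 118 = 198 units

198 units


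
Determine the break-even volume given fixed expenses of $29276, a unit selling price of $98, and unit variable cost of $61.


Formula: BEQ = Fixed Costs / (Price - Variable Cost)
Contribution margin = $98 - $61 = $37/unit
BEQ = ceil($29276 / $37/unit) = ceil(791.24) = 792 units

792 units


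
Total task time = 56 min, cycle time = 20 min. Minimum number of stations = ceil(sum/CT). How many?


Formula: N_min = ceil(Sum of Task Times / Cycle Time)
N_min = ceil(56 min / 20 min) = ceil(2.8)
N_min = 3 stations

3


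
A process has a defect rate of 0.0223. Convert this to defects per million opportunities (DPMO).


DPMO = defect_rate * 1000000 = 0.0223 * 1000000

22300


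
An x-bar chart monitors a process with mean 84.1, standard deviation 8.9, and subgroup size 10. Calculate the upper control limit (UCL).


UCL = 84.1 + 3 * 8.9 / sqrt(10)

92.54


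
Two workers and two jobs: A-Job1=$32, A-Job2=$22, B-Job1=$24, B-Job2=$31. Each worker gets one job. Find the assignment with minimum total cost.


Option 1: A->1 + B->2 = $32 + $31 = $63
Option 2: A->2 + B->1 = $22 + $24 = $46
Min cost = min($63, $46) = $46

$46


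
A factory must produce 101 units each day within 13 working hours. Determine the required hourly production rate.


Formula: Production Rate = Daily Demand / Available Hours
Rate = 101 units/day / 13 hours/day
Rate = 7.8 units/hour

7.8 units/hour


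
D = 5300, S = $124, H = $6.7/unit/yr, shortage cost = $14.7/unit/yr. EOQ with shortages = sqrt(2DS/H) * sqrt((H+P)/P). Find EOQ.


Formula: EOQ* = sqrt(2DS/H) * sqrt((H+P)/P)
Base EOQ = sqrt(2*5300*124/6.7) = 442.92 units
Correction = sqrt((6.7+14.7)/14.7) = 1.20656
EOQ* = 442.92 * 1.20656 = 534.4 units

534.4 units


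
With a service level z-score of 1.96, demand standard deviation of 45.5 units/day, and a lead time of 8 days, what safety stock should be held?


Formula: SS = z * sigma_d * sqrt(LT)
sqrt(LT) = sqrt(8) = 2.8284
SS = 1.96 * 45.5 * 2.8284
SS = 252.2 units

252.2 units


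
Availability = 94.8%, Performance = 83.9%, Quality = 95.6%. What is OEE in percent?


Formula: OEE = Availability * Performance * Quality / 10000
A * P = 94.8% * 83.9% / 100 = 79.54%
OEE = 79.54% * 95.6% / 100 = 76.0%

76.0%


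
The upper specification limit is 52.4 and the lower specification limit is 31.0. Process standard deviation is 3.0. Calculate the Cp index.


Cp = (52.4 - 31.0) / (6 * 3.0)

1.19


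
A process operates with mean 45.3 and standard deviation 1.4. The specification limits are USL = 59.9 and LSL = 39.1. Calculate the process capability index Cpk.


Cpu = (59.9 - 45.3) / (3 * 1.4) = 3.48
Cpl = (45.3 - 39.1) / (3 * 1.4) = 1.48
Cpk = min(3.48, 1.48) = 1.48

1.48


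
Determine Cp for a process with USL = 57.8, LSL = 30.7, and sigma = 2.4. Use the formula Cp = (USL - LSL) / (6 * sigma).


Cp = (57.8 - 30.7) / (6 * 2.4)

1.88


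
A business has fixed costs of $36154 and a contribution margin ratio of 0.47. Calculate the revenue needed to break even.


Formula: BER = Fixed Costs / Contribution Margin Ratio
BER = $36154 / 0.47
BER = $76923.40 (to the nearest cent)

$76923.40


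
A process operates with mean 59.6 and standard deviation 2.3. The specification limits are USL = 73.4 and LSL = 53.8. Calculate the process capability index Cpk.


Cpu = (73.4 - 59.6) / (3 * 2.3) = 2.0
Cpl = (59.6 - 53.8) / (3 * 2.3) = 0.84
Cpk = min(2.0, 0.84) = 0.84

0.84


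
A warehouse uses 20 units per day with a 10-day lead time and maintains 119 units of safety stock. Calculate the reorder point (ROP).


Formula: ROP = (Daily Demand * Lead Time) + Safety Stock
Demand during lead time = 20 * 10 = 200 units
ROP = 200 + 119 = 319 units

319 units


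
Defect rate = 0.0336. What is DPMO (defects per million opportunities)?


DPMO = defect_rate * 1000000 = 0.0336 * 1000000

33600


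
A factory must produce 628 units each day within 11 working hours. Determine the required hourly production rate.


Formula: Production Rate = Daily Demand / Available Hours
Rate = 628 units/day / 11 hours/day
Rate = 57.1 units/hour

57.1 units/hour


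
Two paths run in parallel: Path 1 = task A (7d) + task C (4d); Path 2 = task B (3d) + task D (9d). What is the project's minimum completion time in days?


Path 1 = 7 + 4 = 11 days
Path 2 = 3 + 9 = 12 days
Duration = max(11, 12) = 12 days

12 days


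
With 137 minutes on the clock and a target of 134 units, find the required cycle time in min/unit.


Formula: CT = Available Time / Number of Units
CT = 137 min / 134 units
CT = 1.02 min/unit

1.02 min/unit


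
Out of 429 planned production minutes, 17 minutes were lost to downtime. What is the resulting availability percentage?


Formula: Availability = (Planned Time - Downtime) / Planned Time * 100
Uptime = 429 - 17 = 412 min
Availability = 412 / 429 * 100 = 96.0%

96.0%


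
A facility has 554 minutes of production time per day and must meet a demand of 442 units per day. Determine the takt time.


Formula: Takt Time = Available Production Time / Customer Demand
Takt = 554 min/day / 442 units/day
Takt = 1.25 min/unit

1.25 min/unit


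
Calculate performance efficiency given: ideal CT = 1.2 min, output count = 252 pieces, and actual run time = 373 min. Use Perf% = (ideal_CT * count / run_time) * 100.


Formula: Performance = (Ideal CT * Total Count) / Run Time * 100
Ideal output time = 1.2 * 252 = 302.4 min
Performance = 302.4 / 373 * 100 = 81.1%

81.1%


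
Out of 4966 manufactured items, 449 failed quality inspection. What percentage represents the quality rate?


Formula: Quality Rate = Good Pieces / Total Pieces * 100
Good pieces = 4966 - 449 = 4517
QR = 4517 / 4966 * 100 = 91.0%

91.0%


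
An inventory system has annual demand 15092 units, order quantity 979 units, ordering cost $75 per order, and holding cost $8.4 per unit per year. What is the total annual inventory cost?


TC = 15092/979 * 75 + 979/2 * 8.4

$5267.98


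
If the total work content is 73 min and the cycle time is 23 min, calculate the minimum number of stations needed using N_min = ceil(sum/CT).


Formula: N_min = ceil(Sum of Task Times / Cycle Time)
N_min = ceil(73 min / 23 min) = ceil(3.1739)
N_min = 4 stations

4


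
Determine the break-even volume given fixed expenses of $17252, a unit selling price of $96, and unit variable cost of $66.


Formula: BEQ = Fixed Costs / (Price - Variable Cost)
Contribution margin = $96 - $66 = $30/unit
BEQ = ceil($17252 / $30/unit) = ceil(575.07) = 576 units

576 units


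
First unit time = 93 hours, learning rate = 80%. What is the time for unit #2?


Formula: T_n = T_1 * (learning_rate)^(log2(n)) where learning_rate = rate/100
Doublings = log2(2) = 1
T_n = 93 * 0.8^1
T_n = 93 * 0.8 = 74.4 hours

74.4 hours


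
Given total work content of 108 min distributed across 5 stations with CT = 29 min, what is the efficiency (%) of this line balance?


Formula: Efficiency = Sum of Task Times / (N_stations * CT) * 100
Total station capacity = 5 stations * 29 min = 145 min
Efficiency = 108 / 145 * 100 = 74.5%

74.5%


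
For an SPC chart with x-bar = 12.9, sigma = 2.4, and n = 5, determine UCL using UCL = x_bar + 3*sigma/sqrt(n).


UCL = 12.9 + 3 * 2.4 / sqrt(5)

16.12


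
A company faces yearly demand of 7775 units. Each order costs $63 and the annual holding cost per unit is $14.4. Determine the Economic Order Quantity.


Formula: EOQ = sqrt(2 * D * S / H)
Numerator: 2 * 7775 * 63 = 979650
2DS/H = 979650 / 14.4 = 68031.3
EOQ = sqrt(68031.3) = 260.8 units

260.8 units


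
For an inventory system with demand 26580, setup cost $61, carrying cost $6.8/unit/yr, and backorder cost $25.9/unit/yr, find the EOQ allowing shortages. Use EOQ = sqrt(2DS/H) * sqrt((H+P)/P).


Formula: EOQ* = sqrt(2DS/H) * sqrt((H+P)/P)
Base EOQ = sqrt(2*26580*61/6.8) = 690.56 units
Correction = sqrt((6.8+25.9)/25.9) = 1.12363
EOQ* = 690.56 * 1.12363 = 775.9 units

775.9 units


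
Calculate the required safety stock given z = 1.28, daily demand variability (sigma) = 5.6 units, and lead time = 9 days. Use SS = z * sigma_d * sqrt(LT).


Formula: SS = z * sigma_d * sqrt(LT)
sqrt(LT) = sqrt(9) = 3.0
SS = 1.28 * 5.6 * 3.0
SS = 21.5 units

21.5 units


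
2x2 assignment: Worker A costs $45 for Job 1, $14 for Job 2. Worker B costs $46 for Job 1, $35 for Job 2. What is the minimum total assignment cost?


Option 1: A->1 + B->2 = $45 + $35 = $80
Option 2: A->2 + B->1 = $14 + $46 = $60
Min cost = min($80, $60) = $60

$60


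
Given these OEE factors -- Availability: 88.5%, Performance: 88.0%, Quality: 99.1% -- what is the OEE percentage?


Formula: OEE = Availability * Performance * Quality / 10000
A * P = 88.5% * 88.0% / 100 = 77.88%
OEE = 77.88% * 99.1% / 100 = 77.2%

77.2%


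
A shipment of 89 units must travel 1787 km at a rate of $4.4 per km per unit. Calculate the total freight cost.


TC = dist * cost * units = 1787 * 4.4 * 89 = $699789.20

$699789.20


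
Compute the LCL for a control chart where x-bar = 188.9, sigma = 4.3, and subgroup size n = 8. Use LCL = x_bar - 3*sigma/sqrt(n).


LCL = 188.9 - 3 * 4.3 / sqrt(8)

184.34


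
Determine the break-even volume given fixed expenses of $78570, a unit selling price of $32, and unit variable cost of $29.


Formula: BEQ = Fixed Costs / (Price - Variable Cost)
Contribution margin = $32 - $29 = $3/unit
BEQ = ceil($78570 / $3/unit) = ceil(26190.0) = 26190 units

26190 units


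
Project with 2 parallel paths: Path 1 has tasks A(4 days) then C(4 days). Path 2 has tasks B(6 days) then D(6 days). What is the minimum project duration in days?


Path 1 = 4 + 4 = 8 days
Path 2 = 6 + 6 = 12 days
Duration = max(8, 12) = 12 days

12 days


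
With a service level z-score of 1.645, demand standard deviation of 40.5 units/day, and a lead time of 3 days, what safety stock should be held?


Formula: SS = z * sigma_d * sqrt(LT)
sqrt(LT) = sqrt(3) = 1.7321
SS = 1.645 * 40.5 * 1.7321
SS = 115.4 units

115.4 units


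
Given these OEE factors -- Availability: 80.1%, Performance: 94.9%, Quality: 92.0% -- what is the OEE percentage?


Formula: OEE = Availability * Performance * Quality / 10000
A * P = 80.1% * 94.9% / 100 = 76.01%
OEE = 76.01% * 92.0% / 100 = 69.9%

69.9%


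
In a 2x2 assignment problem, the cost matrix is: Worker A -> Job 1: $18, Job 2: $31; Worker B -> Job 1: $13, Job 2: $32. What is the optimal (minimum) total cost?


Option 1: A->1 + B->2 = $18 + $32 = $50
Option 2: A->2 + B->1 = $31 + $13 = $44
Min cost = min($50, $44) = $44

$44


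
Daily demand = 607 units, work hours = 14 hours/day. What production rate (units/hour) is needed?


Formula: Production Rate = Daily Demand / Available Hours
Rate = 607 units/day / 14 hours/day
Rate = 43.4 units/hour

43.4 units/hour


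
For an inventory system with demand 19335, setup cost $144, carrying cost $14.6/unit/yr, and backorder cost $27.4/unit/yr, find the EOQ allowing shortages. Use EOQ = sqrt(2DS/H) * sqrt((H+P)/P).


Formula: EOQ* = sqrt(2DS/H) * sqrt((H+P)/P)
Base EOQ = sqrt(2*19335*144/14.6) = 617.58 units
Correction = sqrt((14.6+27.4)/27.4) = 1.23808
EOQ* = 617.58 * 1.23808 = 764.6 units

764.6 units


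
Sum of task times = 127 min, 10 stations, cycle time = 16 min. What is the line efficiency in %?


Formula: Efficiency = Sum of Task Times / (N_stations * CT) * 100
Total station capacity = 10 stations * 16 min = 160 min
Efficiency = 127 / 160 * 100 = 79.4%

79.4%


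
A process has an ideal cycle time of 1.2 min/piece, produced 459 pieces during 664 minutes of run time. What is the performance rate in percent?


Formula: Performance = (Ideal CT * Total Count) / Run Time * 100
Ideal output time = 1.2 * 459 = 550.8 min
Performance = 550.8 / 664 * 100 = 83.0%

83.0%


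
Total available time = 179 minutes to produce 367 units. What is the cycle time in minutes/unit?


Formula: CT = Available Time / Number of Units
CT = 179 min / 367 units
CT = 0.49 min/unit

0.49 min/unit


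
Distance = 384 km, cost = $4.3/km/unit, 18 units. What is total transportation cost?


TC = dist * cost * units = 384 * 4.3 * 18 = $29721.60

$29721.60


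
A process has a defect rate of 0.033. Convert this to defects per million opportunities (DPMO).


DPMO = defect_rate * 1000000 = 0.033 * 1000000

33000


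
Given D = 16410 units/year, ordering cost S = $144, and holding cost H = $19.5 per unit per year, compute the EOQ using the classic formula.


Formula: EOQ = sqrt(2 * D * S / H)
Numerator: 2 * 16410 * 144 = 4726080
2DS/H = 4726080 / 19.5 = 242363.1
EOQ = sqrt(242363.1) = 492.3 units

492.3 units


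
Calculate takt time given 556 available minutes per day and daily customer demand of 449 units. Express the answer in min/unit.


Formula: Takt Time = Available Production Time / Customer Demand
Takt = 556 min/day / 449 units/day
Takt = 1.24 min/unit

1.24 min/unit


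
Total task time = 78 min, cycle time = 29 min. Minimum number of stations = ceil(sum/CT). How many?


Formula: N_min = ceil(Sum of Task Times / Cycle Time)
N_min = ceil(78 min / 29 min) = ceil(2.6897)
N_min = 3 stations

3


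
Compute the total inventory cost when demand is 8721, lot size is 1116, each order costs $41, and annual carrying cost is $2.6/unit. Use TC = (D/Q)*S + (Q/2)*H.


TC = 8721/1116 * 41 + 1116/2 * 2.6

$1771.20


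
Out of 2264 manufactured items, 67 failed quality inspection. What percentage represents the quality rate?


Formula: Quality Rate = Good Pieces / Total Pieces * 100
Good pieces = 2264 - 67 = 2197
QR = 2197 / 2264 * 100 = 97.0%

97.0%


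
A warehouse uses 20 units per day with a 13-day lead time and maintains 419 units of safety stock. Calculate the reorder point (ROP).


Formula: ROP = (Daily Demand * Lead Time) + Safety Stock
Demand during lead time = 20 * 13 = 260 units
ROP = 260 + 419 = 679 units

679 units


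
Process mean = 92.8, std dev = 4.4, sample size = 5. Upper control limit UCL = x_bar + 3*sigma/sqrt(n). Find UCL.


UCL = 92.8 + 3 * 4.4 / sqrt(5)

98.7


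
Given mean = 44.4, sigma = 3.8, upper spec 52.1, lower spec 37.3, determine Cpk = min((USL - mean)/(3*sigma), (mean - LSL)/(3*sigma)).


Cpu = (52.1 - 44.4) / (3 * 3.8) = 0.68
Cpl = (44.4 - 37.3) / (3 * 3.8) = 0.62
Cpk = min(0.68, 0.62) = 0.62

0.62


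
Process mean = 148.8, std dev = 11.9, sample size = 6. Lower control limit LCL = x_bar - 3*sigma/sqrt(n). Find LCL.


LCL = 148.8 - 3 * 11.9 / sqrt(6)

134.23


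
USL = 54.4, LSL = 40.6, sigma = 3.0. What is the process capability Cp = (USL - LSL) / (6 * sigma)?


Cp = (54.4 - 40.6) / (6 * 3.0)

0.77


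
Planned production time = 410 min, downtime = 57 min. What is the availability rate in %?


Formula: Availability = (Planned Time - Downtime) / Planned Time * 100
Uptime = 410 - 57 = 353 min
Availability = 353 / 410 * 100 = 86.1%

86.1%


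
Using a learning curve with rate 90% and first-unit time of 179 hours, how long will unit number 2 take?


Formula: T_n = T_1 * (learning_rate)^(log2(n)) where learning_rate = rate/100
Doublings = log2(2) = 1
T_n = 179 * 0.9^1
T_n = 179 * 0.9 = 161.1 hours

161.1 hours


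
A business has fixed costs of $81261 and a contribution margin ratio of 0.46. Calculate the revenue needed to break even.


Formula: BER = Fixed Costs / Contribution Margin Ratio
BER = $81261 / 0.46
BER = $176654.35 (to the nearest cent)

$176654.35


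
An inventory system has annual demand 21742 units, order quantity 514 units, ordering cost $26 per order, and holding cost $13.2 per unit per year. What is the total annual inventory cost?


TC = 21742/514 * 26 + 514/2 * 13.2

$4492.19


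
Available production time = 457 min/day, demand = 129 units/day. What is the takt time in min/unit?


Formula: Takt Time = Available Production Time / Customer Demand
Takt = 457 min/day / 129 units/day
Takt = 3.54 min/unit

3.54 min/unit


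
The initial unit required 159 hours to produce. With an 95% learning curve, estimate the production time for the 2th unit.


Formula: T_n = T_1 * (learning_rate)^(log2(n)) where learning_rate = rate/100
Doublings = log2(2) = 1
T_n = 159 * 0.95^1
T_n = 159 * 0.95 = 151.1 hours

151.1 hours


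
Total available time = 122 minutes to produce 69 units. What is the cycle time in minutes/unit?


Formula: CT = Available Time / Number of Units
CT = 122 min / 69 units
CT = 1.77 min/unit

1.77 min/unit


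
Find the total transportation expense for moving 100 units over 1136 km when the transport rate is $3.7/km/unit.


TC = dist * cost * units = 1136 * 3.7 * 100 = $420320.00

$420320.00


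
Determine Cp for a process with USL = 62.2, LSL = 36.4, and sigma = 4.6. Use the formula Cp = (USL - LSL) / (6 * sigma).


Cp = (62.2 - 36.4) / (6 * 4.6)

0.93


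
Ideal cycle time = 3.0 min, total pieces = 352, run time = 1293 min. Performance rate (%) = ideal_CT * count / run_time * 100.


Formula: Performance = (Ideal CT * Total Count) / Run Time * 100
Ideal output time = 3.0 * 352 = 1056.0 min
Performance = 1056.0 / 1293 * 100 = 81.7%

81.7%


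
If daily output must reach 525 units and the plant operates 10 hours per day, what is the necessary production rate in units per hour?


Formula: Production Rate = Daily Demand / Available Hours
Rate = 525 units/day / 10 hours/day
Rate = 52.5 units/hour

52.5 units/hour


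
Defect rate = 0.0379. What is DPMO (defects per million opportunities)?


DPMO = defect_rate * 1000000 = 0.0379 * 1000000

37900


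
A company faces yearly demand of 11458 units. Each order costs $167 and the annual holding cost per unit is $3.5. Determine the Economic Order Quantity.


Formula: EOQ = sqrt(2 * D * S / H)
Numerator: 2 * 11458 * 167 = 3826972
2DS/H = 3826972 / 3.5 = 1093420.6
EOQ = sqrt(1093420.6) = 1045.7 units

1045.7 units


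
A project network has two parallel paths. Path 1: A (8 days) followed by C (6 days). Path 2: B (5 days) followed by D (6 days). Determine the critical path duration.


Path 1 = 8 + 6 = 14 days
Path 2 = 5 + 6 = 11 days
Duration = max(14, 11) = 14 days

14 days


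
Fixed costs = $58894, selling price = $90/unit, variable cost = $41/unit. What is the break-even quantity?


Formula: BEQ = Fixed Costs / (Price - Variable Cost)
Contribution margin = $90 - $41 = $49/unit
BEQ = ceil($58894 / $49/unit) = ceil(1201.92) = 1202 units

1202 units


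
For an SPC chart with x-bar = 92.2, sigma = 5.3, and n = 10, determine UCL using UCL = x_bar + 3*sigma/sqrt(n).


UCL = 92.2 + 3 * 5.3 / sqrt(10)

97.23


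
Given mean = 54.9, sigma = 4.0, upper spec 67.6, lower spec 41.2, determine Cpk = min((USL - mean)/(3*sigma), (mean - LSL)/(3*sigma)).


Cpu = (67.6 - 54.9) / (3 * 4.0) = 1.06
Cpl = (54.9 - 41.2) / (3 * 4.0) = 1.14
Cpk = min(1.06, 1.14) = 1.06

1.06


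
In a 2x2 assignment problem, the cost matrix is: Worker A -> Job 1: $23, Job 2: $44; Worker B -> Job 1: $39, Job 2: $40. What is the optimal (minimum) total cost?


Option 1: A->1 + B->2 = $23 + $40 = $63
Option 2: A->2 + B->1 = $44 + $39 = $83
Min cost = min($63, $83) = $63

$63


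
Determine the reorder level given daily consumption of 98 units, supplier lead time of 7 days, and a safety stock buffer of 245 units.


Formula: ROP = (Daily Demand * Lead Time) + Safety Stock
Demand during lead time = 98 * 7 = 686 units
ROP = 686 + 245 = 931 units

931 units


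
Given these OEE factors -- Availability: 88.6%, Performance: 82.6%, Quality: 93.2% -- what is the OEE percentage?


Formula: OEE = Availability * Performance * Quality / 10000
A * P = 88.6% * 82.6% / 100 = 73.18%
OEE = 73.18% * 93.2% / 100 = 68.2%

68.2%


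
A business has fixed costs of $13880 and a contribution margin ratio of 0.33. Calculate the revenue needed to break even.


Formula: BER = Fixed Costs / Contribution Margin Ratio
BER = $13880 / 0.33
BER = $42060.61 (to the nearest cent)

$42060.61


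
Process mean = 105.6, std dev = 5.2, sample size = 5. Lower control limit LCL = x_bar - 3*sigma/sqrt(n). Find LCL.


LCL = 105.6 - 3 * 5.2 / sqrt(5)

98.62


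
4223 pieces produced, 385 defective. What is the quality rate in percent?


Formula: Quality Rate = Good Pieces / Total Pieces * 100
Good pieces = 4223 - 385 = 3838
QR = 3838 / 4223 * 100 = 90.9%

90.9%


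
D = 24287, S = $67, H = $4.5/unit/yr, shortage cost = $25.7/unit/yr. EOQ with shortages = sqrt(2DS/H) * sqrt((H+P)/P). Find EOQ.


Formula: EOQ* = sqrt(2DS/H) * sqrt((H+P)/P)
Base EOQ = sqrt(2*24287*67/4.5) = 850.42 units
Correction = sqrt((4.5+25.7)/25.7) = 1.08402
EOQ* = 850.42 * 1.08402 = 921.9 units

921.9 units


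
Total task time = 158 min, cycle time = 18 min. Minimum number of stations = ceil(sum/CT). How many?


Formula: N_min = ceil(Sum of Task Times / Cycle Time)
N_min = ceil(158 min / 18 min) = ceil(8.7778)
N_min = 9 stations

9


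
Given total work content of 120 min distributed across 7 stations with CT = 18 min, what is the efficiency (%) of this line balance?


Formula: Efficiency = Sum of Task Times / (N_stations * CT) * 100
Total station capacity = 7 stations * 18 min = 126 min
Efficiency = 120 / 126 * 100 = 95.2%

95.2%


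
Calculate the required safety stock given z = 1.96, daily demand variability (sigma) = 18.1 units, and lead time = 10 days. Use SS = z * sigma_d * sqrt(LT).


Formula: SS = z * sigma_d * sqrt(LT)
sqrt(LT) = sqrt(10) = 3.1623
SS = 1.96 * 18.1 * 3.1623
SS = 112.2 units

112.2 units


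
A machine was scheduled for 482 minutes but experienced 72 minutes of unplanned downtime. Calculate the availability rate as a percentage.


Formula: Availability = (Planned Time - Downtime) / Planned Time * 100
Uptime = 482 - 72 = 410 min
Availability = 410 / 482 * 100 = 85.1%

85.1%


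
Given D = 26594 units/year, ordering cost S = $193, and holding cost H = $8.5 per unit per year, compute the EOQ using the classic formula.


Formula: EOQ = sqrt(2 * D * S / H)
Numerator: 2 * 26594 * 193 = 10265284
2DS/H = 10265284 / 8.5 = 1207680.5
EOQ = sqrt(1207680.5) = 1098.9 units

1098.9 units


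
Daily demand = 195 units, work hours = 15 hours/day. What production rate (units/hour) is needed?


Formula: Production Rate = Daily Demand / Available Hours
Rate = 195 units/day / 15 hours/day
Rate = 13.0 units/hour

13.0 units/hour


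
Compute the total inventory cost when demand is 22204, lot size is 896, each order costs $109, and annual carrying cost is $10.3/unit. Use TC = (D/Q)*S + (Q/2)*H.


TC = 22204/896 * 109 + 896/2 * 10.3

$7315.56


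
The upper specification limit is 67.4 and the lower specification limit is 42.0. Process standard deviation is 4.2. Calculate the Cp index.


Cp = (67.4 - 42.0) / (6 * 4.2)

1.01


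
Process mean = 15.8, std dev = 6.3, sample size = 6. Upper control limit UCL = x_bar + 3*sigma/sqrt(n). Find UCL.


UCL = 15.8 + 3 * 6.3 / sqrt(6)

23.52


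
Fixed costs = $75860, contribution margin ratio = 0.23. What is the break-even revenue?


Formula: BER = Fixed Costs / Contribution Margin Ratio
BER = $75860 / 0.23
BER = $329826.09 (to the nearest cent)

$329826.09


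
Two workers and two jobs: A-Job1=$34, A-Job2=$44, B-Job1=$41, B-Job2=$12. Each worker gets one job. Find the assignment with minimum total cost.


Option 1: A->1 + B->2 = $34 + $12 = $46
Option 2: A->2 + B->1 = $44 + $41 = $85
Min cost = min($46, $85) = $46

$46


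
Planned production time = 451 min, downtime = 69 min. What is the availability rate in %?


Formula: Availability = (Planned Time - Downtime) / Planned Time * 100
Uptime = 451 - 69 = 382 min
Availability = 382 / 451 * 100 = 84.7%

84.7%


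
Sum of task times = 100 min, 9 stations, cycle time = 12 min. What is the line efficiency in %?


Formula: Efficiency = Sum of Task Times / (N_stations * CT) * 100
Total station capacity = 9 stations * 12 min = 108 min
Efficiency = 100 / 108 * 100 = 92.6%

92.6%


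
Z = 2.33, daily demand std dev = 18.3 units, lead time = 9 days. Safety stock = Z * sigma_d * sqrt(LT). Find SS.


Formula: SS = z * sigma_d * sqrt(LT)
sqrt(LT) = sqrt(9) = 3.0
SS = 2.33 * 18.3 * 3.0
SS = 127.9 units

127.9 units


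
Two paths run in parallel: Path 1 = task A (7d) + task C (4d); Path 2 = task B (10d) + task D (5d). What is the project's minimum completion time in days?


Path 1 = 7 + 4 = 11 days
Path 2 = 10 + 5 = 15 days
Duration = max(11, 15) = 15 days

15 days


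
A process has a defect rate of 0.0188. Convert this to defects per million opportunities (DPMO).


DPMO = defect_rate * 1000000 = 0.0188 * 1000000

18800


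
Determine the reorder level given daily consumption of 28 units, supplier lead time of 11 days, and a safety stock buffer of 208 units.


Formula: ROP = (Daily Demand * Lead Time) + Safety Stock
Demand during lead time = 28 * 11 = 308 units
ROP = 308 + 208 = 516 units

516 units


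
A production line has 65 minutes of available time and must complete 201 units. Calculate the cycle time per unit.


Formula: CT = Available Time / Number of Units
CT = 65 min / 201 units
CT = 0.32 min/unit

0.32 min/unit


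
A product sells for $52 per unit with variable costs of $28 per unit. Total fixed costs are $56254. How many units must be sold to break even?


Formula: BEQ = Fixed Costs / (Price - Variable Cost)
Contribution margin = $52 - $28 = $24/unit
BEQ = ceil($56254 / $24/unit) = ceil(2343.92) = 2344 units

2344 units


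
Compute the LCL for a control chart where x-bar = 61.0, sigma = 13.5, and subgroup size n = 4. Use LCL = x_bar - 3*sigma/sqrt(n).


LCL = 61.0 - 3 * 13.5 / sqrt(4)

40.75


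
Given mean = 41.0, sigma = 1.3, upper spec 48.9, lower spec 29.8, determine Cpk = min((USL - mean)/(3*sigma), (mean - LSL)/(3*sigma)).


Cpu = (48.9 - 41.0) / (3 * 1.3) = 2.03
Cpl = (41.0 - 29.8) / (3 * 1.3) = 2.87
Cpk = min(2.03, 2.87) = 2.03

2.03


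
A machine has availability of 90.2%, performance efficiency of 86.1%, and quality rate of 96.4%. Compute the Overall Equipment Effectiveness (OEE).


Formula: OEE = Availability * Performance * Quality / 10000
A * P = 90.2% * 86.1% / 100 = 77.66%
OEE = 77.66% * 96.4% / 100 = 74.9%

74.9%


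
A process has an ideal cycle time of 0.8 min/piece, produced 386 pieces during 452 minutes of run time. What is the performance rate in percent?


Formula: Performance = (Ideal CT * Total Count) / Run Time * 100
Ideal output time = 0.8 * 386 = 308.8 min
Performance = 308.8 / 452 * 100 = 68.3%

68.3%


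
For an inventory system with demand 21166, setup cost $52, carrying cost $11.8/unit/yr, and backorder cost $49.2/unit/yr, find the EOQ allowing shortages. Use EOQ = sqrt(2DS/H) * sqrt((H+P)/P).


Formula: EOQ* = sqrt(2DS/H) * sqrt((H+P)/P)
Base EOQ = sqrt(2*21166*52/11.8) = 431.91 units
Correction = sqrt((11.8+49.2)/49.2) = 1.11348
EOQ* = 431.91 * 1.11348 = 480.9 units

480.9 units


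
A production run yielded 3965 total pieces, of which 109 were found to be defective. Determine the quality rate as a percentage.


Formula: Quality Rate = Good Pieces / Total Pieces * 100
Good pieces = 3965 - 109 = 3856
QR = 3856 / 3965 * 100 = 97.3%

97.3%


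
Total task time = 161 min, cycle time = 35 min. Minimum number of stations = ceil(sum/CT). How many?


Formula: N_min = ceil(Sum of Task Times / Cycle Time)
N_min = ceil(161 min / 35 min) = ceil(4.6)
N_min = 5 stations

5


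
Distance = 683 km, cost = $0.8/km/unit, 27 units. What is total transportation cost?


TC = dist * cost * units = 683 * 0.8 * 27 = $14752.80

$14752.80


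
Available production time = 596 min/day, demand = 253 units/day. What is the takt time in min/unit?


Formula: Takt Time = Available Production Time / Customer Demand
Takt = 596 min/day / 253 units/day
Takt = 2.36 min/unit

2.36 min/unit


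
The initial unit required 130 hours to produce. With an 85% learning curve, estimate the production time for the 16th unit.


Formula: T_n = T_1 * (learning_rate)^(log2(n)) where learning_rate = rate/100
Doublings = log2(16) = 4
T_n = 130 * 0.85^4
T_n = 130 * 0.522 = 67.9 hours

67.9 hours


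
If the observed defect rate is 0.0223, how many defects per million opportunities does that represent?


DPMO = defect_rate * 1000000 = 0.0223 * 1000000

22300


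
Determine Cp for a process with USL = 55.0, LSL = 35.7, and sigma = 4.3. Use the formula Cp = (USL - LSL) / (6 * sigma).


Cp = (55.0 - 35.7) / (6 * 4.3)

0.75


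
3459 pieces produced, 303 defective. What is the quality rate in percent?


Formula: Quality Rate = Good Pieces / Total Pieces * 100
Good pieces = 3459 - 303 = 3156
QR = 3156 / 3459 * 100 = 91.2%

91.2%


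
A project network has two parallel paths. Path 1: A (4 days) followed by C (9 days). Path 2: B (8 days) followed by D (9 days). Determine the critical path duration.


Path 1 = 4 + 9 = 13 days
Path 2 = 8 + 9 = 17 days
Duration = max(13, 17) = 17 days

17 days


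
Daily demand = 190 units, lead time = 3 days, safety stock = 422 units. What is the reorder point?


Formula: ROP = (Daily Demand * Lead Time) + Safety Stock
Demand during lead time = 190 * 3 = 570 units
ROP = 570 + 422 = 992 units

992 units


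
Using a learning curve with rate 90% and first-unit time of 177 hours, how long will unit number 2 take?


Formula: T_n = T_1 * (learning_rate)^(log2(n)) where learning_rate = rate/100
Doublings = log2(2) = 1
T_n = 177 * 0.9^1
T_n = 177 * 0.9 = 159.3 hours

159.3 hours


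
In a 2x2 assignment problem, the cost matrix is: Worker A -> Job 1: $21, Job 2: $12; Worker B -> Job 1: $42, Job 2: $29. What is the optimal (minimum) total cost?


Option 1: A->1 + B->2 = $21 + $29 = $50
Option 2: A->2 + B->1 = $12 + $42 = $54
Min cost = min($50, $54) = $50

$50


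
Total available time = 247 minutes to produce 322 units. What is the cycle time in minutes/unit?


Formula: CT = Available Time / Number of Units
CT = 247 min / 322 units
CT = 0.77 min/unit

0.77 min/unit


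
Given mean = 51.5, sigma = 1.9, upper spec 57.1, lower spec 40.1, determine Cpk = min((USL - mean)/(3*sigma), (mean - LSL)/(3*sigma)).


Cpu = (57.1 - 51.5) / (3 * 1.9) = 0.98
Cpl = (51.5 - 40.1) / (3 * 1.9) = 2.0
Cpk = min(0.98, 2.0) = 0.98

0.98


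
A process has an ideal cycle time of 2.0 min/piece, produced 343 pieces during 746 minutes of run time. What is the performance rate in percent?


Formula: Performance = (Ideal CT * Total Count) / Run Time * 100
Ideal output time = 2.0 * 343 = 686.0 min
Performance = 686.0 / 746 * 100 = 92.0%

92.0%


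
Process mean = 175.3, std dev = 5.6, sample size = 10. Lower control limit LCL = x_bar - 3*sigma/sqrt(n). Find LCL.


LCL = 175.3 - 3 * 5.6 / sqrt(10)

169.99


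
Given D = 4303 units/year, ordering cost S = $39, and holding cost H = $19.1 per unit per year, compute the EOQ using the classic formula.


Formula: EOQ = sqrt(2 * D * S / H)
Numerator: 2 * 4303 * 39 = 335634
2DS/H = 335634 / 19.1 = 17572.5
EOQ = sqrt(17572.5) = 132.6 units

132.6 units


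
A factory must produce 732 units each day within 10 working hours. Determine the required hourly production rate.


Formula: Production Rate = Daily Demand / Available Hours
Rate = 732 units/day / 10 hours/day
Rate = 73.2 units/hour

73.2 units/hour


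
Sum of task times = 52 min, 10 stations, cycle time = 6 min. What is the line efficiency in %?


Formula: Efficiency = Sum of Task Times / (N_stations * CT) * 100
Total station capacity = 10 stations * 6 min = 60 min
Efficiency = 52 / 60 * 100 = 86.7%

86.7%


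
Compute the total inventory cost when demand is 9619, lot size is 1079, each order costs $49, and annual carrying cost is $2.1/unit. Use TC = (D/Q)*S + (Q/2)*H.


TC = 9619/1079 * 49 + 1079/2 * 2.1

$1569.77


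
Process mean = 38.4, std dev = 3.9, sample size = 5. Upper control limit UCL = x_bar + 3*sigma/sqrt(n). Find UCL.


UCL = 38.4 + 3 * 3.9 / sqrt(5)

43.63


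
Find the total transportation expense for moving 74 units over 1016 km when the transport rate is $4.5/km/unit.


TC = dist * cost * units = 1016 * 4.5 * 74 = $338328.00

$338328.00


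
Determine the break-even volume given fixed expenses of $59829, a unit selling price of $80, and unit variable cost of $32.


Formula: BEQ = Fixed Costs / (Price - Variable Cost)
Contribution margin = $80 - $32 = $48/unit
BEQ = ceil($59829 / $48/unit) = ceil(1246.44) = 1247 units

1247 units


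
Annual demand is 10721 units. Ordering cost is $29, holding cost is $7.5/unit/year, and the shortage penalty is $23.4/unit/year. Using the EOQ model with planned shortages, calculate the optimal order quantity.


Formula: EOQ* = sqrt(2DS/H) * sqrt((H+P)/P)
Base EOQ = sqrt(2*10721*29/7.5) = 287.94 units
Correction = sqrt((7.5+23.4)/23.4) = 1.14914
EOQ* = 287.94 * 1.14914 = 330.9 units

330.9 units


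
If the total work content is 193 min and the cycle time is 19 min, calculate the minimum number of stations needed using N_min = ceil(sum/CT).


Formula: N_min = ceil(Sum of Task Times / Cycle Time)
N_min = ceil(193 min / 19 min) = ceil(10.1579)
N_min = 11 stations

11


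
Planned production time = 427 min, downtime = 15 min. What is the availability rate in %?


Formula: Availability = (Planned Time - Downtime) / Planned Time * 100
Uptime = 427 - 15 = 412 min
Availability = 412 / 427 * 100 = 96.5%

96.5%


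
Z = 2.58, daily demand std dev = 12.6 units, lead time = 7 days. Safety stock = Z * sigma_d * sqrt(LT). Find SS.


Formula: SS = z * sigma_d * sqrt(LT)
sqrt(LT) = sqrt(7) = 2.6458
SS = 2.58 * 12.6 * 2.6458
SS = 86.0 units

86.0 units
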